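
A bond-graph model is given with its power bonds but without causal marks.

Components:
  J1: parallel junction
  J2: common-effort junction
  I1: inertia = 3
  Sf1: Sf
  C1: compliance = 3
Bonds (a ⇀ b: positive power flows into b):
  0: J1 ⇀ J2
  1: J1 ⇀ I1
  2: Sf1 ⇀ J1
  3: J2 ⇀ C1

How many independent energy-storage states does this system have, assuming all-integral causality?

2  (C1, I1 all integral)

b2 →Sf1  (Sf1 (Sf) sets flow on bond)
b1 →I1  (I1 integral (f out))
b0 →J1  (closing 0-jn rule on J1)
b3 →J2  (only one effort-in slot at J2)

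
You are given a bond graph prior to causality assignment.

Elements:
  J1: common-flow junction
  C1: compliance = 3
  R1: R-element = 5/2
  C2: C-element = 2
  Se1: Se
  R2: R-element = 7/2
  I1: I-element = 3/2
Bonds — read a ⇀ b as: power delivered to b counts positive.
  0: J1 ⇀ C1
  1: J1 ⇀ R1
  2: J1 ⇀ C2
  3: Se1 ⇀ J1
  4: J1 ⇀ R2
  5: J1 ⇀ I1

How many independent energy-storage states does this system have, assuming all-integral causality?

b3 stroke at J1  (Se1 fixes effort; stroke away)
b0 stroke at J1  (prefer integral on C1)
b2 stroke at J1  (C2 outputs effort q/C2)
b5 stroke at I1  (I1 outputs flow p/I1)
b1 stroke at J1  (J1 flow already set via bond 5)
b4 stroke at J1  (1-jn J1 has f-setter on 5)

3  (C1, C2, I1 all integral)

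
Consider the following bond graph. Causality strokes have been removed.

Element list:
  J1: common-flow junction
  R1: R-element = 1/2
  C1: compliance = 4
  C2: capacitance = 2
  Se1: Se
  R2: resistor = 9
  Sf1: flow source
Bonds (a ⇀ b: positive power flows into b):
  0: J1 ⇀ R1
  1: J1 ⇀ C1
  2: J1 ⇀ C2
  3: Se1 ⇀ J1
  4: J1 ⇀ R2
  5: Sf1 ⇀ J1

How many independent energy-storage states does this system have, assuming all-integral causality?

2  (C1, C2 all integral)

b3 |J1  (source Se1 imposes e)
b5 |Sf1  (Sf1: flow source, stroke at near end)
b0 |J1  (J1: bond 5 brought flow, rest push out)
b1 |J1  (common-f at J1 fixed by 5)
b2 |J1  (1-jn J1 has f-setter on 5)
b4 |J1  (1-jn J1 has f-setter on 5)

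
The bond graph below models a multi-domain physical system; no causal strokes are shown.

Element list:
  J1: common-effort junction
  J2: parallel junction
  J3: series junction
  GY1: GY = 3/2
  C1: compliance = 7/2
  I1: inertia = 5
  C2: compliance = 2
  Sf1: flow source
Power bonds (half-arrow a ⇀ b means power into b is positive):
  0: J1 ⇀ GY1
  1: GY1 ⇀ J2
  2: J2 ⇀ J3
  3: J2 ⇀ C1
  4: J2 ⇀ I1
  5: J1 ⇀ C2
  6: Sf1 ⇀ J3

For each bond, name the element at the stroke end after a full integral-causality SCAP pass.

b0 stroke at GY1
b1 stroke at GY1
b2 stroke at J3
b3 stroke at J2
b4 stroke at I1
b5 stroke at J1
b6 stroke at Sf1

#6 →Sf1  (source Sf1 imposes f)
#2 →J3  (J3 flow already set via bond 6)
#3 →J2  (prefer integral on C1)
#1 →GY1  (J2 effort already set via bond 3)
#4 →I1  (common-e at J2 fixed by 3)
#0 →GY1  (GY1: gyrator matches bond 1)
#5 →J1  (J1: last free bond brings effort in)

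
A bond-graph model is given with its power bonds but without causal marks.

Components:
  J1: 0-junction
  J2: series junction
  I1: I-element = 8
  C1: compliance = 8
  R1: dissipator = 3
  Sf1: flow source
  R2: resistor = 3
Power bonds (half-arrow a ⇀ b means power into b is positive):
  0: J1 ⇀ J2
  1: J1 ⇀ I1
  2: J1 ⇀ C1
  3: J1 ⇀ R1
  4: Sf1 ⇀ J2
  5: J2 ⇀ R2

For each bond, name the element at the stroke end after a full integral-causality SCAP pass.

β4 stroke at Sf1  (Sf1 (Sf) sets flow on bond)
β0 stroke at J2  (J2: bond 4 brought flow, rest push out)
β5 stroke at J2  (J2: bond 4 brought flow, rest push out)
β1 stroke at I1  (I1 outputs flow p/I1)
β2 stroke at J1  (prefer integral on C1)
β3 stroke at R1  (0-jn J1 has e-setter on 2)

b0 →J2
b1 →I1
b2 →J1
b3 →R1
b4 →Sf1
b5 →J2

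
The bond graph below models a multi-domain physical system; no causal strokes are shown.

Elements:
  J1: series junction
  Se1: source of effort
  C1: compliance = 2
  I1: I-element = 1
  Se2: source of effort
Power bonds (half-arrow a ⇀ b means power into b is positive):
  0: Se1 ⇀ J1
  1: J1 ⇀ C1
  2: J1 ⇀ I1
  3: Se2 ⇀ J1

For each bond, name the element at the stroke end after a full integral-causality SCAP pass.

b0 →J1
b1 →J1
b2 →I1
b3 →J1

β0 stroke→J1  (Se1 fixes effort; stroke away)
β3 stroke→J1  (Se2 (Se) sets effort on bond)
β1 stroke→J1  (C1: C, integral causality)
β2 stroke→I1  (only one flow-in slot at J1)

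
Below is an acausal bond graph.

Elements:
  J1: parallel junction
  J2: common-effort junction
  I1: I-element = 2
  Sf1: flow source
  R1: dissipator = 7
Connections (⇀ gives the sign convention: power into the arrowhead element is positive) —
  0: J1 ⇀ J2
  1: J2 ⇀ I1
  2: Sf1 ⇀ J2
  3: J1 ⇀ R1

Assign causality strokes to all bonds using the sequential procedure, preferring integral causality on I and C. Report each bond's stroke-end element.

β0 →J2
β1 →I1
β2 →Sf1
β3 →J1

b2 |Sf1  (source Sf1 imposes f)
b1 |I1  (I1 integral (f out))
b0 |J2  (J2: last free bond brings effort in)
b3 |J1  (only one effort-in slot at J1)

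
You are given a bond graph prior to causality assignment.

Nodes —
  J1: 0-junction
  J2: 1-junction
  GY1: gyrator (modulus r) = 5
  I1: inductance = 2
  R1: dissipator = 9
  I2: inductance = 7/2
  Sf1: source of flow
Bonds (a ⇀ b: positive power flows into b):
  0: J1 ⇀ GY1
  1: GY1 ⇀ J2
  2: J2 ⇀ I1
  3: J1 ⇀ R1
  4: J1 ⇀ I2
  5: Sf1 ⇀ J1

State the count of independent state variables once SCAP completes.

2  (I1, I2 all integral)

bond 5 →Sf1  (source Sf1 imposes f)
bond 2 →I1  (prefer integral on I1)
bond 1 →J2  (J2: bond 2 brought flow, rest push out)
bond 0 →J1  (GY1 both-in/both-out from 1)
bond 3 →R1  (common-e at J1 fixed by 0)
bond 4 →I2  (J1: bond 0 brought effort, rest push out)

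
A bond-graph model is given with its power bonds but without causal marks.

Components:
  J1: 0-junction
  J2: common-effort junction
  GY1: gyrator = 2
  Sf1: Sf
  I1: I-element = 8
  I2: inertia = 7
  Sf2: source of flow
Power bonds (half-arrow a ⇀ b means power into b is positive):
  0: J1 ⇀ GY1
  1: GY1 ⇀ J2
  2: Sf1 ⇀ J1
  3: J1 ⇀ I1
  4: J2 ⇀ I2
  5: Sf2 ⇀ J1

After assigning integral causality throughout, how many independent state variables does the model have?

2  (I1, I2 all integral)

β2 →Sf1  (Sf1 (Sf) sets flow on bond)
β5 →Sf2  (source Sf2 imposes f)
β3 →I1  (I1 integral (f out))
β0 →J1  (J1: last free bond brings effort in)
β1 →J2  (GY1 both-in/both-out from 0)
β4 →I2  (0-jn J2 has e-setter on 1)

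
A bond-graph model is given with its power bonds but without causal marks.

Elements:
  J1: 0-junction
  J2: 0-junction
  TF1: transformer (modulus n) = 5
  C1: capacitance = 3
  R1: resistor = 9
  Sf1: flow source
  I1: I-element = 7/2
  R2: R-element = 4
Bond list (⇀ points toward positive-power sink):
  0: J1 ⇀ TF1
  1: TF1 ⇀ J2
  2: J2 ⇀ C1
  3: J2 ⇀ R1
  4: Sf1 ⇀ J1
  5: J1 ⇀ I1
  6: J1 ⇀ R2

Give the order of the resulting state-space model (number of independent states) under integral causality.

#4 stroke→Sf1  (source Sf1 imposes f)
#2 stroke→J2  (C1 outputs effort q/C1)
#1 stroke→TF1  (common-e at J2 fixed by 2)
#3 stroke→R1  (0-jn J2 has e-setter on 2)
#0 stroke→J1  (TF TF1: opposite of bond 1)
#5 stroke→I1  (0-jn J1 has e-setter on 0)
#6 stroke→R2  (common-e at J1 fixed by 0)

2  (C1, I1 all integral)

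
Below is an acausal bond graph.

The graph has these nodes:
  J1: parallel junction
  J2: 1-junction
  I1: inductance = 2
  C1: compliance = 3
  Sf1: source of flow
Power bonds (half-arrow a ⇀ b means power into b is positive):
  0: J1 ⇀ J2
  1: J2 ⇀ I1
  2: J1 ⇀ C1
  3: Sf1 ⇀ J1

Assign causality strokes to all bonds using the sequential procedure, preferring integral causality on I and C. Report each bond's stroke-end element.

#3 stroke→Sf1  (Sf1 (Sf) sets flow on bond)
#1 stroke→I1  (I1 integral (f out))
#0 stroke→J2  (J2 flow already set via bond 1)
#2 stroke→J1  (only one effort-in slot at J1)

β0 |J2
β1 |I1
β2 |J1
β3 |Sf1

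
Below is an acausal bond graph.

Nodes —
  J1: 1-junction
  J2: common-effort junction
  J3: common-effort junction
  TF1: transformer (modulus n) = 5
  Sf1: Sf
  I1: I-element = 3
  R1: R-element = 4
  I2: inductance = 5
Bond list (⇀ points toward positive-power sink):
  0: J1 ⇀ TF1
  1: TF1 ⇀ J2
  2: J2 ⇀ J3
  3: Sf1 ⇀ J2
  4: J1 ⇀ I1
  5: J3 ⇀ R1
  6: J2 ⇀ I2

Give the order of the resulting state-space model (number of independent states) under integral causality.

2  (I1, I2 all integral)

bond 3 stroke at Sf1  (Sf1 fixes flow; stroke at Sf1)
bond 4 stroke at I1  (I1: I, integral causality)
bond 0 stroke at J1  (J1: bond 4 brought flow, rest push out)
bond 1 stroke at TF1  (TF TF1: opposite of bond 0)
bond 6 stroke at I2  (I2: I, integral causality)
bond 2 stroke at J2  (closing 0-jn rule on J2)
bond 5 stroke at J3  (only one effort-in slot at J3)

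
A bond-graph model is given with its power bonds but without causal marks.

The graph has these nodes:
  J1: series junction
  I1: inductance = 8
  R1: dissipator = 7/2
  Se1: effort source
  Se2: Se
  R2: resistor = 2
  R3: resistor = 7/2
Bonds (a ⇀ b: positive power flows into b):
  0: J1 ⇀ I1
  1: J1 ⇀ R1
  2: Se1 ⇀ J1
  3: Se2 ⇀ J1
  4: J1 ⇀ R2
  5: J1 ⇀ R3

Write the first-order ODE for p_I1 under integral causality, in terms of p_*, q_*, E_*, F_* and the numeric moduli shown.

bond 2 stroke at J1  (Se1 (Se) sets effort on bond)
bond 3 stroke at J1  (source Se2 imposes e)
bond 0 stroke at I1  (prefer integral on I1)
bond 1 stroke at J1  (1-jn J1 has f-setter on 0)
bond 4 stroke at J1  (common-f at J1 fixed by 0)
bond 5 stroke at J1  (common-f at J1 fixed by 0)

dp_I1/dt = E_Se1 + E_Se2 - 9*p_I1/8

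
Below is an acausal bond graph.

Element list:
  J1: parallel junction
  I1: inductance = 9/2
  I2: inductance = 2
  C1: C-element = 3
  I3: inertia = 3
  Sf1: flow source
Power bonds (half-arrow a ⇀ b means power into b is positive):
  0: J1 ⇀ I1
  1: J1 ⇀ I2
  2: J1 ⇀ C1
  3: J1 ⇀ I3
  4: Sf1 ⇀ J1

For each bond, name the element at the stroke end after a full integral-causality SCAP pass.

β0 stroke→I1
β1 stroke→I2
β2 stroke→J1
β3 stroke→I3
β4 stroke→Sf1

b4 →Sf1  (Sf1: flow source, stroke at near end)
b0 →I1  (I1 outputs flow p/I1)
b1 →I2  (I2 outputs flow p/I2)
b2 →J1  (C1: C, integral causality)
b3 →I3  (0-jn J1 has e-setter on 2)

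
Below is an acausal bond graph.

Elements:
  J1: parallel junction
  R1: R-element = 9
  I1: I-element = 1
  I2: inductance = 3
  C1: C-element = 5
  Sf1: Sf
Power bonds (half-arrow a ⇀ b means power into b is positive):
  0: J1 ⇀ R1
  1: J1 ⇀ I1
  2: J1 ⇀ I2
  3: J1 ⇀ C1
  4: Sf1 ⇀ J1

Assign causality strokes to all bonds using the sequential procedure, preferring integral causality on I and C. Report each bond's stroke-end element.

β4 stroke→Sf1  (Sf1 (Sf) sets flow on bond)
β1 stroke→I1  (I1 integral (f out))
β2 stroke→I2  (I2 outputs flow p/I2)
β3 stroke→J1  (C1: C, integral causality)
β0 stroke→R1  (J1: bond 3 brought effort, rest push out)

bond 0 →R1
bond 1 →I1
bond 2 →I2
bond 3 →J1
bond 4 →Sf1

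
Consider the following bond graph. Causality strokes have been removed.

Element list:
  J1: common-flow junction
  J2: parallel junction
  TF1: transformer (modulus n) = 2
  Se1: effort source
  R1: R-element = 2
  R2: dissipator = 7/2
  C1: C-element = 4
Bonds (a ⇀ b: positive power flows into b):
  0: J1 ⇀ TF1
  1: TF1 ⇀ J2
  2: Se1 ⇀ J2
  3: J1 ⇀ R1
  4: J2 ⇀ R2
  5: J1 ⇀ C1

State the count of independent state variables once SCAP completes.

1  (C1 all integral)

b2 |J2  (Se1: effort source, stroke at far end)
b1 |TF1  (J2: bond 2 brought effort, rest push out)
b4 |R2  (J2: bond 2 brought effort, rest push out)
b0 |J1  (TF1: transformer flips bond 1)
b5 |J1  (C1 integral (e out))
b3 |R1  (J1 needs exactly one f-in)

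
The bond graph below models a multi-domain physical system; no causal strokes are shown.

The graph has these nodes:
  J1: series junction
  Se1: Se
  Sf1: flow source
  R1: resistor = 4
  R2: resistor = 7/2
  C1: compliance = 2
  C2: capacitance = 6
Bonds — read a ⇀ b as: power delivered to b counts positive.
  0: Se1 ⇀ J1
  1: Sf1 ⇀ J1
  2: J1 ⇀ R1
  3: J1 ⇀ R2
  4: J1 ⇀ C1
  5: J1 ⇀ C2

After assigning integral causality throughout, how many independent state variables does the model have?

#0 stroke at J1  (Se1 fixes effort; stroke away)
#1 stroke at Sf1  (Sf1: flow source, stroke at near end)
#2 stroke at J1  (1-jn J1 has f-setter on 1)
#3 stroke at J1  (J1 flow already set via bond 1)
#4 stroke at J1  (common-f at J1 fixed by 1)
#5 stroke at J1  (1-jn J1 has f-setter on 1)

2  (C1, C2 all integral)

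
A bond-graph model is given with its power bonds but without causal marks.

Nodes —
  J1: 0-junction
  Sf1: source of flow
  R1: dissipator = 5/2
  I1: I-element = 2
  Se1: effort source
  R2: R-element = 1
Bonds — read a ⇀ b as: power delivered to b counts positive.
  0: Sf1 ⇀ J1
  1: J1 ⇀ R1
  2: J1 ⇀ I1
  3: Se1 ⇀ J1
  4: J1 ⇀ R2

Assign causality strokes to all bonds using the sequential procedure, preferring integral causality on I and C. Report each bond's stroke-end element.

b0 stroke→Sf1  (source Sf1 imposes f)
b3 stroke→J1  (Se1: effort source, stroke at far end)
b1 stroke→R1  (J1: bond 3 brought effort, rest push out)
b2 stroke→I1  (common-e at J1 fixed by 3)
b4 stroke→R2  (J1 effort already set via bond 3)

β0 stroke at Sf1
β1 stroke at R1
β2 stroke at I1
β3 stroke at J1
β4 stroke at R2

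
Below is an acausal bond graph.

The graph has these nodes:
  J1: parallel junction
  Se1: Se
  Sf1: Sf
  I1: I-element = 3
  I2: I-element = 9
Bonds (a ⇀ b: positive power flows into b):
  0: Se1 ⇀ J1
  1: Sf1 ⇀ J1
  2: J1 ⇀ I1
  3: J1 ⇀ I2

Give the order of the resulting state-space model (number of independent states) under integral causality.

β0 →J1  (Se1 fixes effort; stroke away)
β1 →Sf1  (Sf1 fixes flow; stroke at Sf1)
β2 →I1  (J1 effort already set via bond 0)
β3 →I2  (common-e at J1 fixed by 0)

2  (I1, I2 all integral)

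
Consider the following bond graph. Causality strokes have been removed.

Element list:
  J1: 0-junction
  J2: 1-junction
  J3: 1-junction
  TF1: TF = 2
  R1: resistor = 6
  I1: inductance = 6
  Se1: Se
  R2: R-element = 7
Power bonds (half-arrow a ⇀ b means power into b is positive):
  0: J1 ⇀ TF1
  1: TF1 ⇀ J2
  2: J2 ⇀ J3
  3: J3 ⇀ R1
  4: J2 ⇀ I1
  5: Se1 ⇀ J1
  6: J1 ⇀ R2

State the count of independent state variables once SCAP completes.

bond 5 stroke→J1  (Se1 fixes effort; stroke away)
bond 0 stroke→TF1  (J1 effort already set via bond 5)
bond 6 stroke→R2  (0-jn J1 has e-setter on 5)
bond 1 stroke→J2  (TF TF1: opposite of bond 0)
bond 4 stroke→I1  (I1 integral (f out))
bond 2 stroke→J2  (1-jn J2 has f-setter on 4)
bond 3 stroke→J3  (J3 flow already set via bond 2)

1  (I1 all integral)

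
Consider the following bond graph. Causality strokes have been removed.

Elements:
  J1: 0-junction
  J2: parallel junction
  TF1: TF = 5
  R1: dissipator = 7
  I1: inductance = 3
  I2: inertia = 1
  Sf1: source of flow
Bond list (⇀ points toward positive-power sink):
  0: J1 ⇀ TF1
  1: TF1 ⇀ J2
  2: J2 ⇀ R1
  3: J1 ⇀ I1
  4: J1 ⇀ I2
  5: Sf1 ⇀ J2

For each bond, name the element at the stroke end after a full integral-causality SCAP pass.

#5 →Sf1  (Sf1 fixes flow; stroke at Sf1)
#3 →I1  (I1: I, integral causality)
#4 →I2  (I2 outputs flow p/I2)
#0 →J1  (J1: last free bond brings effort in)
#1 →TF1  (TF1: transformer flips bond 0)
#2 →J2  (J2: last free bond brings effort in)

β0 |J1
β1 |TF1
β2 |J2
β3 |I1
β4 |I2
β5 |Sf1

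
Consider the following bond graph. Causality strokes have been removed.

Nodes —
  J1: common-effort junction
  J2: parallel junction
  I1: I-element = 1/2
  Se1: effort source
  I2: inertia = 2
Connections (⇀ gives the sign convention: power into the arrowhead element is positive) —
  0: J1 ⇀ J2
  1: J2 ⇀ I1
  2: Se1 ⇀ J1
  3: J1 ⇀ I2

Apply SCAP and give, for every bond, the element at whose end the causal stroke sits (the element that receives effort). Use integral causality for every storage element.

β2 |J1  (Se1 (Se) sets effort on bond)
β0 |J2  (J1 effort already set via bond 2)
β3 |I2  (0-jn J1 has e-setter on 2)
β1 |I1  (J2: bond 0 brought effort, rest push out)

#0 →J2
#1 →I1
#2 →J1
#3 →I2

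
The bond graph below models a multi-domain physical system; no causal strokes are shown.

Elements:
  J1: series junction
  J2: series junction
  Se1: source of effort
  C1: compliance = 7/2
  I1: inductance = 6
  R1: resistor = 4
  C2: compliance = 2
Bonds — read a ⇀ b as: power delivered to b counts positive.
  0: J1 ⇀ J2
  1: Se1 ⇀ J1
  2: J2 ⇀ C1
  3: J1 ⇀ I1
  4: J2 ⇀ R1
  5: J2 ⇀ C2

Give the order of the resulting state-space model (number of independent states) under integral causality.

3  (C1, C2, I1 all integral)

#1 stroke at J1  (source Se1 imposes e)
#2 stroke at J2  (prefer integral on C1)
#3 stroke at I1  (I1 outputs flow p/I1)
#0 stroke at J1  (J1 flow already set via bond 3)
#4 stroke at J2  (1-jn J2 has f-setter on 0)
#5 stroke at J2  (J2: bond 0 brought flow, rest push out)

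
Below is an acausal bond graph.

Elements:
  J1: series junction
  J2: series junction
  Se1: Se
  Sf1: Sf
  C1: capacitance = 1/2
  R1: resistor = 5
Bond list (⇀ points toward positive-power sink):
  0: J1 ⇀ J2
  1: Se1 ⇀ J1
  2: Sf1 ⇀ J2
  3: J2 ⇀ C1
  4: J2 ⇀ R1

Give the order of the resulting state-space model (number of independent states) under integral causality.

bond 1 stroke→J1  (Se1 (Se) sets effort on bond)
bond 2 stroke→Sf1  (Sf1: flow source, stroke at near end)
bond 0 stroke→J2  (only one flow-in slot at J1)
bond 3 stroke→J2  (1-jn J2 has f-setter on 2)
bond 4 stroke→J2  (common-f at J2 fixed by 2)

1  (C1 all integral)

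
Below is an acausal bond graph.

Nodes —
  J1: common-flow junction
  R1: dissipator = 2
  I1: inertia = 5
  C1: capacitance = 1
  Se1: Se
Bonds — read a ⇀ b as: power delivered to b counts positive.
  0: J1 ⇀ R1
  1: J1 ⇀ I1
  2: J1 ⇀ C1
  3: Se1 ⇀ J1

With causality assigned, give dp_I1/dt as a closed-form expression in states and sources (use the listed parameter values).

β3 stroke at J1  (source Se1 imposes e)
β1 stroke at I1  (I1: I, integral causality)
β0 stroke at J1  (J1 flow already set via bond 1)
β2 stroke at J1  (J1: bond 1 brought flow, rest push out)

dp_I1/dt = E_Se1 - 2*p_I1/5 - q_C1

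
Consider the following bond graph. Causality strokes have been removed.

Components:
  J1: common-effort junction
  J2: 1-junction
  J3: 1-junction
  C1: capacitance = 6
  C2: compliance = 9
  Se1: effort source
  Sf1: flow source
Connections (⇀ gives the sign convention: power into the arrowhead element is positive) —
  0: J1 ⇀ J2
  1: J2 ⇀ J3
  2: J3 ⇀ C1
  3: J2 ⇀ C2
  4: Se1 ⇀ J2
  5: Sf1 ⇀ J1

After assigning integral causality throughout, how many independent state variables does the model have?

2  (C1, C2 all integral)

#4 stroke at J2  (source Se1 imposes e)
#5 stroke at Sf1  (source Sf1 imposes f)
#0 stroke at J1  (J1 needs exactly one e-in)
#1 stroke at J2  (common-f at J2 fixed by 0)
#3 stroke at J2  (1-jn J2 has f-setter on 0)
#2 stroke at J3  (common-f at J3 fixed by 1)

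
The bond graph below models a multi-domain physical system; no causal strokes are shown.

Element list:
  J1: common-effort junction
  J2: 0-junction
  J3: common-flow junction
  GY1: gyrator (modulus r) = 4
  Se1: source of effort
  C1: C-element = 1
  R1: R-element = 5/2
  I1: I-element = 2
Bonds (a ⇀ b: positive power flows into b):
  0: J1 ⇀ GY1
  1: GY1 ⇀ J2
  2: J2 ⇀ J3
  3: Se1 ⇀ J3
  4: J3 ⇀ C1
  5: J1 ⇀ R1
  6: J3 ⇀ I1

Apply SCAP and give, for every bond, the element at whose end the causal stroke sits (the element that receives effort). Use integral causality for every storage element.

bond 3 →J3  (Se1: effort source, stroke at far end)
bond 4 →J3  (prefer integral on C1)
bond 6 →I1  (I1 integral (f out))
bond 2 →J3  (1-jn J3 has f-setter on 6)
bond 1 →J2  (closing 0-jn rule on J2)
bond 0 →J1  (through GY1, causality inverts; strokes same side of GY1)
bond 5 →R1  (J1: bond 0 brought effort, rest push out)

b0 |J1
b1 |J2
b2 |J3
b3 |J3
b4 |J3
b5 |R1
b6 |I1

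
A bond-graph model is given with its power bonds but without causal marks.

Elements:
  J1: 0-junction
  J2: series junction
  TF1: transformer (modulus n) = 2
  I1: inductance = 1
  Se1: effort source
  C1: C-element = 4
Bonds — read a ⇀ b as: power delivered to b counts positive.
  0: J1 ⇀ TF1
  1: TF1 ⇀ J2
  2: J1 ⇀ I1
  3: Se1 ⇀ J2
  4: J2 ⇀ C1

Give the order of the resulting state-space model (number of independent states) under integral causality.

#3 stroke at J2  (Se1: effort source, stroke at far end)
#2 stroke at I1  (I1: I, integral causality)
#0 stroke at J1  (only one effort-in slot at J1)
#1 stroke at TF1  (TF1 one-in-one-out from 0)
#4 stroke at J2  (1-jn J2 has f-setter on 1)

2  (C1, I1 all integral)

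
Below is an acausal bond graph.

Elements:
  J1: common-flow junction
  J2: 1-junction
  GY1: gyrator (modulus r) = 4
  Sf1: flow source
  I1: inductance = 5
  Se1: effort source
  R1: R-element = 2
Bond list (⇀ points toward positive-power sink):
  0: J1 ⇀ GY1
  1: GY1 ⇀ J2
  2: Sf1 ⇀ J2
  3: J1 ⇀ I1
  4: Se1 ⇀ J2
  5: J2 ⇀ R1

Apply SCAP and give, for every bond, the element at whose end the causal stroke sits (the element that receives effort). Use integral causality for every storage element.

β2 →Sf1  (Sf1 (Sf) sets flow on bond)
β4 →J2  (Se1 (Se) sets effort on bond)
β1 →J2  (J2: bond 2 brought flow, rest push out)
β5 →J2  (common-f at J2 fixed by 2)
β0 →J1  (through GY1, causality inverts; strokes same side of GY1)
β3 →I1  (closing 1-jn rule on J1)

bond 0 |J1
bond 1 |J2
bond 2 |Sf1
bond 3 |I1
bond 4 |J2
bond 5 |J2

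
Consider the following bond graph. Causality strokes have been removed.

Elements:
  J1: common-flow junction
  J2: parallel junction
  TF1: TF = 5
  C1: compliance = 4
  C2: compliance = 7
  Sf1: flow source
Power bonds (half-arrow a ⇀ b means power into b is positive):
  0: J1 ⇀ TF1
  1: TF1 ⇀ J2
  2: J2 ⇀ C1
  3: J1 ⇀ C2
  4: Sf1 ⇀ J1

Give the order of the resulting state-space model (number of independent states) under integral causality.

β4 stroke at Sf1  (Sf1 (Sf) sets flow on bond)
β0 stroke at J1  (J1 flow already set via bond 4)
β3 stroke at J1  (1-jn J1 has f-setter on 4)
β1 stroke at TF1  (TF TF1: opposite of bond 0)
β2 stroke at J2  (J2: last free bond brings effort in)

2  (C1, C2 all integral)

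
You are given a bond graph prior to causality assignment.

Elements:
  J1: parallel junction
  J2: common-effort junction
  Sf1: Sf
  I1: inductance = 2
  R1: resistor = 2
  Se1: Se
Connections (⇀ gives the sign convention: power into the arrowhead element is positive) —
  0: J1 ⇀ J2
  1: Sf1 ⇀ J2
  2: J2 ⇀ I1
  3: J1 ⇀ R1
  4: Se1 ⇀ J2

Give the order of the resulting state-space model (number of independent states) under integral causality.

1  (I1 all integral)

β1 →Sf1  (source Sf1 imposes f)
β4 →J2  (Se1 (Se) sets effort on bond)
β0 →J1  (0-jn J2 has e-setter on 4)
β2 →I1  (J2: bond 4 brought effort, rest push out)
β3 →R1  (common-e at J1 fixed by 0)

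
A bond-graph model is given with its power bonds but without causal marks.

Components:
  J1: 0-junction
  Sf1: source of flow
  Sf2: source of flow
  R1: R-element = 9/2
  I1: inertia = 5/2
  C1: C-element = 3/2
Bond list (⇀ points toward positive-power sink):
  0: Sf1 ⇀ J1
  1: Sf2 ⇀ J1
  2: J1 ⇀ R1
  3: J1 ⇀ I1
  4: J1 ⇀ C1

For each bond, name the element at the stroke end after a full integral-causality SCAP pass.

β0 stroke at Sf1  (source Sf1 imposes f)
β1 stroke at Sf2  (Sf2: flow source, stroke at near end)
β3 stroke at I1  (I1: I, integral causality)
β4 stroke at J1  (prefer integral on C1)
β2 stroke at R1  (J1: bond 4 brought effort, rest push out)

#0 stroke→Sf1
#1 stroke→Sf2
#2 stroke→R1
#3 stroke→I1
#4 stroke→J1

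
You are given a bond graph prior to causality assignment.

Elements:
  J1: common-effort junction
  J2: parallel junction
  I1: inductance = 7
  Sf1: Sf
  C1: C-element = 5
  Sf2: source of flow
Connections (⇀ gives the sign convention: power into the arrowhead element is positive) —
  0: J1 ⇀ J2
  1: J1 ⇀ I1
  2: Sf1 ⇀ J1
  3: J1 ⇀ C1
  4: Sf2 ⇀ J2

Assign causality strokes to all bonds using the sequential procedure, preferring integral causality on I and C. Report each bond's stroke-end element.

β0 stroke→J2
β1 stroke→I1
β2 stroke→Sf1
β3 stroke→J1
β4 stroke→Sf2

β2 stroke→Sf1  (Sf1 fixes flow; stroke at Sf1)
β4 stroke→Sf2  (source Sf2 imposes f)
β0 stroke→J2  (only one effort-in slot at J2)
β1 stroke→I1  (I1 outputs flow p/I1)
β3 stroke→J1  (J1: last free bond brings effort in)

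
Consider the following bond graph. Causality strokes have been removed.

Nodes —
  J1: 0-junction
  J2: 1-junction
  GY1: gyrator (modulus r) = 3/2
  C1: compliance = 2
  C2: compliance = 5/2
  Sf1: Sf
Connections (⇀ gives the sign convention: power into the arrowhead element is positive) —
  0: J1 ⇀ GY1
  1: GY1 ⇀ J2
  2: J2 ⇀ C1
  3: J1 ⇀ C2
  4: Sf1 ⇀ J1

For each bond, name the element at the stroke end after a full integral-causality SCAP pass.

β0 →GY1
β1 →GY1
β2 →J2
β3 →J1
β4 →Sf1

b4 stroke→Sf1  (source Sf1 imposes f)
b2 stroke→J2  (C1: C, integral causality)
b1 stroke→GY1  (J2: last free bond brings flow in)
b0 stroke→GY1  (through GY1, causality inverts; strokes same side of GY1)
b3 stroke→J1  (only one effort-in slot at J1)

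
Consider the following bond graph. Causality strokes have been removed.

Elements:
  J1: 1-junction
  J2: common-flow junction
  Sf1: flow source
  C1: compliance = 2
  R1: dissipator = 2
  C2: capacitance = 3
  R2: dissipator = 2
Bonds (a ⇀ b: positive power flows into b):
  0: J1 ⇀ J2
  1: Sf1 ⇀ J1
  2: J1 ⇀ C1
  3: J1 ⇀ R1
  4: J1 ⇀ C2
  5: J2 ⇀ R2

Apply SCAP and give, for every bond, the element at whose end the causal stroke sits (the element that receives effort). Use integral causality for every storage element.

β1 →Sf1  (Sf1: flow source, stroke at near end)
β0 →J1  (J1 flow already set via bond 1)
β2 →J1  (J1 flow already set via bond 1)
β3 →J1  (J1: bond 1 brought flow, rest push out)
β4 →J1  (1-jn J1 has f-setter on 1)
β5 →J2  (J2: bond 0 brought flow, rest push out)

b0 →J1
b1 →Sf1
b2 →J1
b3 →J1
b4 →J1
b5 →J2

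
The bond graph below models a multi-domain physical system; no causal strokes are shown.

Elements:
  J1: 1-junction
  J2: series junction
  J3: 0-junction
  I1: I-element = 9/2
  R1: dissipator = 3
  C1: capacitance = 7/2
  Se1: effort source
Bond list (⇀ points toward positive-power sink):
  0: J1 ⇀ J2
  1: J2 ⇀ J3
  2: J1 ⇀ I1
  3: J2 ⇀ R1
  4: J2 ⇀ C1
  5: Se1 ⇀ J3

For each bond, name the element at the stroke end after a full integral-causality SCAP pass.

b5 stroke at J3  (Se1: effort source, stroke at far end)
b1 stroke at J2  (J3: bond 5 brought effort, rest push out)
b2 stroke at I1  (I1: I, integral causality)
b0 stroke at J1  (1-jn J1 has f-setter on 2)
b3 stroke at J2  (1-jn J2 has f-setter on 0)
b4 stroke at J2  (J2 flow already set via bond 0)

#0 |J1
#1 |J2
#2 |I1
#3 |J2
#4 |J2
#5 |J3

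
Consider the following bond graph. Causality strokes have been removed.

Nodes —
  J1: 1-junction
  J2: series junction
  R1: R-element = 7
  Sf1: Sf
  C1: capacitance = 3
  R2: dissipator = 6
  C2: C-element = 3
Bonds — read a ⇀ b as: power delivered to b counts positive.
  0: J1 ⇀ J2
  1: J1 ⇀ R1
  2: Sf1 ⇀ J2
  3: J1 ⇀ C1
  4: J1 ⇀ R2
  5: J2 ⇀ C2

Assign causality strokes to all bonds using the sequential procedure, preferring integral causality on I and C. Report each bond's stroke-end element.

β0 stroke at J2
β1 stroke at J1
β2 stroke at Sf1
β3 stroke at J1
β4 stroke at J1
β5 stroke at J2

β2 stroke→Sf1  (Sf1 (Sf) sets flow on bond)
β0 stroke→J2  (J2 flow already set via bond 2)
β5 stroke→J2  (J2 flow already set via bond 2)
β1 stroke→J1  (J1 flow already set via bond 0)
β3 stroke→J1  (common-f at J1 fixed by 0)
β4 stroke→J1  (J1: bond 0 brought flow, rest push out)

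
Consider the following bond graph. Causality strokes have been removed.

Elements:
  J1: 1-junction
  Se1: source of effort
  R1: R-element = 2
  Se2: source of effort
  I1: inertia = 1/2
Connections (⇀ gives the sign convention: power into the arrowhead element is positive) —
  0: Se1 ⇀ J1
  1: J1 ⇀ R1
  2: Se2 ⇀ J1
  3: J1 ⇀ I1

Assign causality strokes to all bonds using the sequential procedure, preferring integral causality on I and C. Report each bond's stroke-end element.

b0 stroke at J1  (Se1 fixes effort; stroke away)
b2 stroke at J1  (Se2 (Se) sets effort on bond)
b3 stroke at I1  (I1 integral (f out))
b1 stroke at J1  (J1 flow already set via bond 3)

β0 |J1
β1 |J1
β2 |J1
β3 |I1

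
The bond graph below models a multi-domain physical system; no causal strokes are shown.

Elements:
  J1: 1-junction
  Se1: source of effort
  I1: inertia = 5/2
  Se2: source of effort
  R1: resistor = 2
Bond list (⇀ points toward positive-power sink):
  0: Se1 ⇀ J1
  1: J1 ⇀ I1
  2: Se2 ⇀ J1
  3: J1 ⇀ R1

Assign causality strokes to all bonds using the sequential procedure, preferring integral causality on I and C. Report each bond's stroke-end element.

bond 0 stroke→J1  (Se1 fixes effort; stroke away)
bond 2 stroke→J1  (Se2 (Se) sets effort on bond)
bond 1 stroke→I1  (prefer integral on I1)
bond 3 stroke→J1  (1-jn J1 has f-setter on 1)

bond 0 stroke at J1
bond 1 stroke at I1
bond 2 stroke at J1
bond 3 stroke at J1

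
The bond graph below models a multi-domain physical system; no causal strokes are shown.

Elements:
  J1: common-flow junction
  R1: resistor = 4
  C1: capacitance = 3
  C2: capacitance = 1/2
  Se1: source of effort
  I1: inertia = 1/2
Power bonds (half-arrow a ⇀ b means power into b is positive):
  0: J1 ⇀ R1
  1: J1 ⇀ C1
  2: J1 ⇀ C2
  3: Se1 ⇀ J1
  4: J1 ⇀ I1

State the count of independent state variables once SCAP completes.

#3 stroke at J1  (Se1 (Se) sets effort on bond)
#1 stroke at J1  (C1 integral (e out))
#2 stroke at J1  (C2: C, integral causality)
#4 stroke at I1  (I1 outputs flow p/I1)
#0 stroke at J1  (J1: bond 4 brought flow, rest push out)

3  (C1, C2, I1 all integral)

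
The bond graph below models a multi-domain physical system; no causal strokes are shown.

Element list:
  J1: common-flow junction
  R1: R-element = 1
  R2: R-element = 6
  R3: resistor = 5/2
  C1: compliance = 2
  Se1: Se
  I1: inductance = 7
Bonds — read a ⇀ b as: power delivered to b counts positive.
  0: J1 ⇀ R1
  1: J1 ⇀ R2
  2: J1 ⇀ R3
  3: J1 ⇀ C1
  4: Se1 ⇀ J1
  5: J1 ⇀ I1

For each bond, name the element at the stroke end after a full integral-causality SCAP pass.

b4 stroke at J1  (source Se1 imposes e)
b3 stroke at J1  (C1: C, integral causality)
b5 stroke at I1  (I1 outputs flow p/I1)
b0 stroke at J1  (common-f at J1 fixed by 5)
b1 stroke at J1  (J1 flow already set via bond 5)
b2 stroke at J1  (J1: bond 5 brought flow, rest push out)

bond 0 stroke at J1
bond 1 stroke at J1
bond 2 stroke at J1
bond 3 stroke at J1
bond 4 stroke at J1
bond 5 stroke at I1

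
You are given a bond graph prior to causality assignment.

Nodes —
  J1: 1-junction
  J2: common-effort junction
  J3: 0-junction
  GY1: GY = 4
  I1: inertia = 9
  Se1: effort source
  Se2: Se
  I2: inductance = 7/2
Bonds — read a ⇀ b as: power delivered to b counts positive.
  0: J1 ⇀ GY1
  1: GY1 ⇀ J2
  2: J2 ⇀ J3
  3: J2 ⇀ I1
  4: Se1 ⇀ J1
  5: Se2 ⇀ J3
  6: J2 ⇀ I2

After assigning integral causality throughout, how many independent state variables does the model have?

2  (I1, I2 all integral)

bond 4 stroke→J1  (Se1 (Se) sets effort on bond)
bond 5 stroke→J3  (source Se2 imposes e)
bond 0 stroke→GY1  (J1 needs exactly one f-in)
bond 2 stroke→J2  (J3 effort already set via bond 5)
bond 1 stroke→GY1  (GY1: gyrator matches bond 0)
bond 3 stroke→I1  (0-jn J2 has e-setter on 2)
bond 6 stroke→I2  (common-e at J2 fixed by 2)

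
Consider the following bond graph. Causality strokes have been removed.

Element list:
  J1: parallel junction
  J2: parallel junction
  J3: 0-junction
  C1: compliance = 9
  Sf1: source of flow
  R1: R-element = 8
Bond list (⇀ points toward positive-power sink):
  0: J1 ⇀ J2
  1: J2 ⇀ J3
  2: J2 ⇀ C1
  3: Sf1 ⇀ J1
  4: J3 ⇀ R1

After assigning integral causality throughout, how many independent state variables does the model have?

#3 |Sf1  (Sf1 (Sf) sets flow on bond)
#0 |J1  (J1: last free bond brings effort in)
#2 |J2  (C1: C, integral causality)
#1 |J3  (common-e at J2 fixed by 2)
#4 |R1  (0-jn J3 has e-setter on 1)

1  (C1 all integral)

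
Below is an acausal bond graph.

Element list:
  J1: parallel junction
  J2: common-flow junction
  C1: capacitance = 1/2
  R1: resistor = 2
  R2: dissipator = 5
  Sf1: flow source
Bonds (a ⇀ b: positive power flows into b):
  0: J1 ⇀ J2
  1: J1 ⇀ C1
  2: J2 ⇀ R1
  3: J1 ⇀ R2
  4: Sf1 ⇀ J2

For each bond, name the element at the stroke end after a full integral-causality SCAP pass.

bond 4 stroke→Sf1  (Sf1 (Sf) sets flow on bond)
bond 0 stroke→J2  (J2 flow already set via bond 4)
bond 2 stroke→J2  (common-f at J2 fixed by 4)
bond 1 stroke→J1  (prefer integral on C1)
bond 3 stroke→R2  (common-e at J1 fixed by 1)

#0 stroke→J2
#1 stroke→J1
#2 stroke→J2
#3 stroke→R2
#4 stroke→Sf1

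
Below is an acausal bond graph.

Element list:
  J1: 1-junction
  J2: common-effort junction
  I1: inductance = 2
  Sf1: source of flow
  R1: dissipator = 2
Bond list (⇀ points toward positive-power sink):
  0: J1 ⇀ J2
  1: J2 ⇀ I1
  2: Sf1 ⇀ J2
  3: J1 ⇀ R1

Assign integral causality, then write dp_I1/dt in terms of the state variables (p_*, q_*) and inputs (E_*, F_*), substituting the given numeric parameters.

bond 2 →Sf1  (Sf1 fixes flow; stroke at Sf1)
bond 1 →I1  (I1: I, integral causality)
bond 0 →J2  (J2: last free bond brings effort in)
bond 3 →J1  (J1 flow already set via bond 0)

dp_I1/dt = 2*F_Sf1 - p_I1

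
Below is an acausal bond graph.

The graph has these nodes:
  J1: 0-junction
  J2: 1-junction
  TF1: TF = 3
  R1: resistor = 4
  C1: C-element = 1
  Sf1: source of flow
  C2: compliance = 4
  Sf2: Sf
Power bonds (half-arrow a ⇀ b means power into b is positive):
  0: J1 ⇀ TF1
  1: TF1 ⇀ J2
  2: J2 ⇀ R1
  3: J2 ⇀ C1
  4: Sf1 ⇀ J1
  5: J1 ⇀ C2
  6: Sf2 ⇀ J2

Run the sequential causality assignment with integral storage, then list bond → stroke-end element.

#4 stroke at Sf1  (Sf1: flow source, stroke at near end)
#6 stroke at Sf2  (Sf2 (Sf) sets flow on bond)
#1 stroke at J2  (1-jn J2 has f-setter on 6)
#2 stroke at J2  (1-jn J2 has f-setter on 6)
#3 stroke at J2  (common-f at J2 fixed by 6)
#0 stroke at TF1  (through TF1, causality passes straight; one stroke at TF1)
#5 stroke at J1  (closing 0-jn rule on J1)

b0 stroke at TF1
b1 stroke at J2
b2 stroke at J2
b3 stroke at J2
b4 stroke at Sf1
b5 stroke at J1
b6 stroke at Sf2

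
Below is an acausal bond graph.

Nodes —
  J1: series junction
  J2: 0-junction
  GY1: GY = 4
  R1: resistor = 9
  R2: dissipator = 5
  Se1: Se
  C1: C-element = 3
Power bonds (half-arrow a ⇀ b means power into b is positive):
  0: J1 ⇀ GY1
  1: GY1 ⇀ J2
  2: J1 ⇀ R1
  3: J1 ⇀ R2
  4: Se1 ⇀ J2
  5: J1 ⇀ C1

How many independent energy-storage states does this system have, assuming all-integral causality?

β4 stroke at J2  (source Se1 imposes e)
β1 stroke at GY1  (0-jn J2 has e-setter on 4)
β0 stroke at GY1  (GY1: gyrator matches bond 1)
β2 stroke at J1  (1-jn J1 has f-setter on 0)
β3 stroke at J1  (J1 flow already set via bond 0)
β5 stroke at J1  (J1 flow already set via bond 0)

1  (C1 all integral)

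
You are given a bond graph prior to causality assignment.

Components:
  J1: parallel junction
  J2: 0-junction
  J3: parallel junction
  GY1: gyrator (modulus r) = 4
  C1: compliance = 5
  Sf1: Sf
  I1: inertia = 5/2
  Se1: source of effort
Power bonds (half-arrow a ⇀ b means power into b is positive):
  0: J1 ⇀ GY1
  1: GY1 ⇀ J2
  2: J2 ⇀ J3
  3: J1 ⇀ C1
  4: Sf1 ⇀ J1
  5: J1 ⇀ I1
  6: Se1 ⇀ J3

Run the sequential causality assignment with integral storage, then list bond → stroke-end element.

#4 stroke→Sf1  (source Sf1 imposes f)
#6 stroke→J3  (Se1: effort source, stroke at far end)
#2 stroke→J2  (J3: bond 6 brought effort, rest push out)
#1 stroke→GY1  (J2: bond 2 brought effort, rest push out)
#0 stroke→GY1  (GY1 both-in/both-out from 1)
#3 stroke→J1  (prefer integral on C1)
#5 stroke→I1  (0-jn J1 has e-setter on 3)

β0 |GY1
β1 |GY1
β2 |J2
β3 |J1
β4 |Sf1
β5 |I1
β6 |J3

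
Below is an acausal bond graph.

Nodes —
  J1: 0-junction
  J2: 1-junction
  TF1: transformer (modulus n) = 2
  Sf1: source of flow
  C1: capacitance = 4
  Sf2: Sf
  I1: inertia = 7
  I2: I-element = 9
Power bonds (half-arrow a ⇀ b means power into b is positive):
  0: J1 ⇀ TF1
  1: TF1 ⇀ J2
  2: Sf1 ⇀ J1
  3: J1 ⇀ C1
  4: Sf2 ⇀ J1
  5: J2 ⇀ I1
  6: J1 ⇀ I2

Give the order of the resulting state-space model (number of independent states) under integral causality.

#2 |Sf1  (Sf1 (Sf) sets flow on bond)
#4 |Sf2  (Sf2 (Sf) sets flow on bond)
#3 |J1  (C1 outputs effort q/C1)
#0 |TF1  (common-e at J1 fixed by 3)
#6 |I2  (common-e at J1 fixed by 3)
#1 |J2  (TF TF1: opposite of bond 0)
#5 |I1  (J2 needs exactly one f-in)

3  (C1, I1, I2 all integral)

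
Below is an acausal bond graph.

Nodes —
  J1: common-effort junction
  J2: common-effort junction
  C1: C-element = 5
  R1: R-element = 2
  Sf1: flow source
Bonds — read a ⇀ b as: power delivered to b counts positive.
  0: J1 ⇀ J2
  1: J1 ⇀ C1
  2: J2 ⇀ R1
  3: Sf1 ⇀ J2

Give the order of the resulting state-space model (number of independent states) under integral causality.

bond 3 stroke at Sf1  (Sf1 (Sf) sets flow on bond)
bond 1 stroke at J1  (prefer integral on C1)
bond 0 stroke at J2  (J1 effort already set via bond 1)
bond 2 stroke at R1  (common-e at J2 fixed by 0)

1  (C1 all integral)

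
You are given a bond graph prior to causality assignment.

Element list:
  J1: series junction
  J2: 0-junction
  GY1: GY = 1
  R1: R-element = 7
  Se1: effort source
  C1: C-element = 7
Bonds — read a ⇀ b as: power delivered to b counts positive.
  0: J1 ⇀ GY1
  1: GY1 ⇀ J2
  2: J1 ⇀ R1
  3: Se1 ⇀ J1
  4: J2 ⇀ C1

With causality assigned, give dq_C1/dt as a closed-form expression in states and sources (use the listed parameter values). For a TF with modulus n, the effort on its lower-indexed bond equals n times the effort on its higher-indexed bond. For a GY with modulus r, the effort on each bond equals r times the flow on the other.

β3 stroke→J1  (source Se1 imposes e)
β4 stroke→J2  (C1 outputs effort q/C1)
β1 stroke→GY1  (J2: bond 4 brought effort, rest push out)
β0 stroke→GY1  (through GY1, causality inverts; strokes same side of GY1)
β2 stroke→J1  (1-jn J1 has f-setter on 0)

dq_C1/dt = E_Se1 - q_C1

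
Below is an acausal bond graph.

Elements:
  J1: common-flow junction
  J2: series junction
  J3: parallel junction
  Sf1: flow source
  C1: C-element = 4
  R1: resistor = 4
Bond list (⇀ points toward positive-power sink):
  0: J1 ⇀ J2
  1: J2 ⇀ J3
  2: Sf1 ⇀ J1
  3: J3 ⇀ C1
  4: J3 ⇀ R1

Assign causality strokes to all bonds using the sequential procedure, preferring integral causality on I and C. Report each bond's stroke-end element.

b0 |J1
b1 |J2
b2 |Sf1
b3 |J3
b4 |R1

b2 stroke→Sf1  (source Sf1 imposes f)
b0 stroke→J1  (common-f at J1 fixed by 2)
b1 stroke→J2  (J2 flow already set via bond 0)
b3 stroke→J3  (C1 integral (e out))
b4 stroke→R1  (J3: bond 3 brought effort, rest push out)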